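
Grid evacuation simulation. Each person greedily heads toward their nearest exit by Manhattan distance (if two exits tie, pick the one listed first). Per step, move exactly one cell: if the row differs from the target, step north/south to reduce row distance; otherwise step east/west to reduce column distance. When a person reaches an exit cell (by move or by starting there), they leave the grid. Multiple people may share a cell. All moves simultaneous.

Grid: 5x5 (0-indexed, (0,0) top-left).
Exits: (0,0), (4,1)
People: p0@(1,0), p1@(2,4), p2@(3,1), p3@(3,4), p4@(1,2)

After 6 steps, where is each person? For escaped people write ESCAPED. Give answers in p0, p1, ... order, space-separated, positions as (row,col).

Step 1: p0:(1,0)->(0,0)->EXIT | p1:(2,4)->(3,4) | p2:(3,1)->(4,1)->EXIT | p3:(3,4)->(4,4) | p4:(1,2)->(0,2)
Step 2: p0:escaped | p1:(3,4)->(4,4) | p2:escaped | p3:(4,4)->(4,3) | p4:(0,2)->(0,1)
Step 3: p0:escaped | p1:(4,4)->(4,3) | p2:escaped | p3:(4,3)->(4,2) | p4:(0,1)->(0,0)->EXIT
Step 4: p0:escaped | p1:(4,3)->(4,2) | p2:escaped | p3:(4,2)->(4,1)->EXIT | p4:escaped
Step 5: p0:escaped | p1:(4,2)->(4,1)->EXIT | p2:escaped | p3:escaped | p4:escaped

ESCAPED ESCAPED ESCAPED ESCAPED ESCAPED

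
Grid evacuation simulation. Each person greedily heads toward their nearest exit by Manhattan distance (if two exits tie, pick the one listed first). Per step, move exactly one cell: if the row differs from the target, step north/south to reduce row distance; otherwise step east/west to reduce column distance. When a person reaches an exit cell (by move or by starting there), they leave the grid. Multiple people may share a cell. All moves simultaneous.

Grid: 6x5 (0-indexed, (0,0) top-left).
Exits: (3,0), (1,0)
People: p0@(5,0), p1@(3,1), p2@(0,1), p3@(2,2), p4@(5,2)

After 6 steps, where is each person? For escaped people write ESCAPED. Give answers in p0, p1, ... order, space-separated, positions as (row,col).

Step 1: p0:(5,0)->(4,0) | p1:(3,1)->(3,0)->EXIT | p2:(0,1)->(1,1) | p3:(2,2)->(3,2) | p4:(5,2)->(4,2)
Step 2: p0:(4,0)->(3,0)->EXIT | p1:escaped | p2:(1,1)->(1,0)->EXIT | p3:(3,2)->(3,1) | p4:(4,2)->(3,2)
Step 3: p0:escaped | p1:escaped | p2:escaped | p3:(3,1)->(3,0)->EXIT | p4:(3,2)->(3,1)
Step 4: p0:escaped | p1:escaped | p2:escaped | p3:escaped | p4:(3,1)->(3,0)->EXIT

ESCAPED ESCAPED ESCAPED ESCAPED ESCAPED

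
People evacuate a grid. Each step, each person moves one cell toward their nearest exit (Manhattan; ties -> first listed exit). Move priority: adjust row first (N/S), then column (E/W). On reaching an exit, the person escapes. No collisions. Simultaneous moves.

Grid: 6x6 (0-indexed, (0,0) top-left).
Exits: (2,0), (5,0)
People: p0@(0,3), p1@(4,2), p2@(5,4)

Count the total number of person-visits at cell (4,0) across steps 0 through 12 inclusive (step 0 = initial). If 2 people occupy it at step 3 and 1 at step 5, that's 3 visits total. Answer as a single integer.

Answer: 0

Derivation:
Step 0: p0@(0,3) p1@(4,2) p2@(5,4) -> at (4,0): 0 [-], cum=0
Step 1: p0@(1,3) p1@(5,2) p2@(5,3) -> at (4,0): 0 [-], cum=0
Step 2: p0@(2,3) p1@(5,1) p2@(5,2) -> at (4,0): 0 [-], cum=0
Step 3: p0@(2,2) p1@ESC p2@(5,1) -> at (4,0): 0 [-], cum=0
Step 4: p0@(2,1) p1@ESC p2@ESC -> at (4,0): 0 [-], cum=0
Step 5: p0@ESC p1@ESC p2@ESC -> at (4,0): 0 [-], cum=0
Total visits = 0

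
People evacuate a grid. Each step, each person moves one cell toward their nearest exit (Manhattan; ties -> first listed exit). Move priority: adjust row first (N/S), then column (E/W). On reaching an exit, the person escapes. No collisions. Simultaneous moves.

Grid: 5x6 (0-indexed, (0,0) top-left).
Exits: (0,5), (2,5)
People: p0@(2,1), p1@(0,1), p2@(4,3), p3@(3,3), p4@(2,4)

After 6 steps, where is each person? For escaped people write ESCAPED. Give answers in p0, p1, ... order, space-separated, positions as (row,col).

Step 1: p0:(2,1)->(2,2) | p1:(0,1)->(0,2) | p2:(4,3)->(3,3) | p3:(3,3)->(2,3) | p4:(2,4)->(2,5)->EXIT
Step 2: p0:(2,2)->(2,3) | p1:(0,2)->(0,3) | p2:(3,3)->(2,3) | p3:(2,3)->(2,4) | p4:escaped
Step 3: p0:(2,3)->(2,4) | p1:(0,3)->(0,4) | p2:(2,3)->(2,4) | p3:(2,4)->(2,5)->EXIT | p4:escaped
Step 4: p0:(2,4)->(2,5)->EXIT | p1:(0,4)->(0,5)->EXIT | p2:(2,4)->(2,5)->EXIT | p3:escaped | p4:escaped

ESCAPED ESCAPED ESCAPED ESCAPED ESCAPED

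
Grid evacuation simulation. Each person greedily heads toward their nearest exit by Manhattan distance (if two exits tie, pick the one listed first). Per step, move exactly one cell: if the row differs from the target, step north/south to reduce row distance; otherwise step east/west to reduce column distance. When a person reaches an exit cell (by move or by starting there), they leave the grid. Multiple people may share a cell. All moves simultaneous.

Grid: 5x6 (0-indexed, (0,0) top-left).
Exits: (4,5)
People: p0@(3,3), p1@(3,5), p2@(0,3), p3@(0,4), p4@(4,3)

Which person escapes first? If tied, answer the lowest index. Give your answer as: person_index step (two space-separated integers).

Step 1: p0:(3,3)->(4,3) | p1:(3,5)->(4,5)->EXIT | p2:(0,3)->(1,3) | p3:(0,4)->(1,4) | p4:(4,3)->(4,4)
Step 2: p0:(4,3)->(4,4) | p1:escaped | p2:(1,3)->(2,3) | p3:(1,4)->(2,4) | p4:(4,4)->(4,5)->EXIT
Step 3: p0:(4,4)->(4,5)->EXIT | p1:escaped | p2:(2,3)->(3,3) | p3:(2,4)->(3,4) | p4:escaped
Step 4: p0:escaped | p1:escaped | p2:(3,3)->(4,3) | p3:(3,4)->(4,4) | p4:escaped
Step 5: p0:escaped | p1:escaped | p2:(4,3)->(4,4) | p3:(4,4)->(4,5)->EXIT | p4:escaped
Step 6: p0:escaped | p1:escaped | p2:(4,4)->(4,5)->EXIT | p3:escaped | p4:escaped
Exit steps: [3, 1, 6, 5, 2]
First to escape: p1 at step 1

Answer: 1 1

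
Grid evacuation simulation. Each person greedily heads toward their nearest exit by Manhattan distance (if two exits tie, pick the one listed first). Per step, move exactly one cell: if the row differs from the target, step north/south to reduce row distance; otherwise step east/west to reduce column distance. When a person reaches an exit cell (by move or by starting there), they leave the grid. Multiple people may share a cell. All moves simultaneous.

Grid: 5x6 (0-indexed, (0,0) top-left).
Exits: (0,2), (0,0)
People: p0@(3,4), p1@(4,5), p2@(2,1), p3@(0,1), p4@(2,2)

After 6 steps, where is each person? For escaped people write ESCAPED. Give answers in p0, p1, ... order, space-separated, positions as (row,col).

Step 1: p0:(3,4)->(2,4) | p1:(4,5)->(3,5) | p2:(2,1)->(1,1) | p3:(0,1)->(0,2)->EXIT | p4:(2,2)->(1,2)
Step 2: p0:(2,4)->(1,4) | p1:(3,5)->(2,5) | p2:(1,1)->(0,1) | p3:escaped | p4:(1,2)->(0,2)->EXIT
Step 3: p0:(1,4)->(0,4) | p1:(2,5)->(1,5) | p2:(0,1)->(0,2)->EXIT | p3:escaped | p4:escaped
Step 4: p0:(0,4)->(0,3) | p1:(1,5)->(0,5) | p2:escaped | p3:escaped | p4:escaped
Step 5: p0:(0,3)->(0,2)->EXIT | p1:(0,5)->(0,4) | p2:escaped | p3:escaped | p4:escaped
Step 6: p0:escaped | p1:(0,4)->(0,3) | p2:escaped | p3:escaped | p4:escaped

ESCAPED (0,3) ESCAPED ESCAPED ESCAPED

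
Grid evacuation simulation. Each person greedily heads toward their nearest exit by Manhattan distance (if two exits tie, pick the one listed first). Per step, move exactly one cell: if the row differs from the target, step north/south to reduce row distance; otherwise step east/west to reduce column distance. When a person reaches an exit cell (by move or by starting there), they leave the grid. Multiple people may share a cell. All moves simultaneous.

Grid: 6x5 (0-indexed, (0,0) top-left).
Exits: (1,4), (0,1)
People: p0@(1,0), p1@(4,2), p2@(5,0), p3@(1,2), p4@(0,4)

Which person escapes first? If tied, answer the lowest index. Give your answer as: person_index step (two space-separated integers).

Step 1: p0:(1,0)->(0,0) | p1:(4,2)->(3,2) | p2:(5,0)->(4,0) | p3:(1,2)->(1,3) | p4:(0,4)->(1,4)->EXIT
Step 2: p0:(0,0)->(0,1)->EXIT | p1:(3,2)->(2,2) | p2:(4,0)->(3,0) | p3:(1,3)->(1,4)->EXIT | p4:escaped
Step 3: p0:escaped | p1:(2,2)->(1,2) | p2:(3,0)->(2,0) | p3:escaped | p4:escaped
Step 4: p0:escaped | p1:(1,2)->(1,3) | p2:(2,0)->(1,0) | p3:escaped | p4:escaped
Step 5: p0:escaped | p1:(1,3)->(1,4)->EXIT | p2:(1,0)->(0,0) | p3:escaped | p4:escaped
Step 6: p0:escaped | p1:escaped | p2:(0,0)->(0,1)->EXIT | p3:escaped | p4:escaped
Exit steps: [2, 5, 6, 2, 1]
First to escape: p4 at step 1

Answer: 4 1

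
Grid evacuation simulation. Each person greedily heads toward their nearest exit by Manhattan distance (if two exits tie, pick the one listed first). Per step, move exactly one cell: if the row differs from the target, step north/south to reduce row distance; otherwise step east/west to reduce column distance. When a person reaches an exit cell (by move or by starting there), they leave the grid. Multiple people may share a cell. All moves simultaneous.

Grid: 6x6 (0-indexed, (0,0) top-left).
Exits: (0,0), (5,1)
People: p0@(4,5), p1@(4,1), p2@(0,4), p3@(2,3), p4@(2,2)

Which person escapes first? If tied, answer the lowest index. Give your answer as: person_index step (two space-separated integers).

Answer: 1 1

Derivation:
Step 1: p0:(4,5)->(5,5) | p1:(4,1)->(5,1)->EXIT | p2:(0,4)->(0,3) | p3:(2,3)->(1,3) | p4:(2,2)->(1,2)
Step 2: p0:(5,5)->(5,4) | p1:escaped | p2:(0,3)->(0,2) | p3:(1,3)->(0,3) | p4:(1,2)->(0,2)
Step 3: p0:(5,4)->(5,3) | p1:escaped | p2:(0,2)->(0,1) | p3:(0,3)->(0,2) | p4:(0,2)->(0,1)
Step 4: p0:(5,3)->(5,2) | p1:escaped | p2:(0,1)->(0,0)->EXIT | p3:(0,2)->(0,1) | p4:(0,1)->(0,0)->EXIT
Step 5: p0:(5,2)->(5,1)->EXIT | p1:escaped | p2:escaped | p3:(0,1)->(0,0)->EXIT | p4:escaped
Exit steps: [5, 1, 4, 5, 4]
First to escape: p1 at step 1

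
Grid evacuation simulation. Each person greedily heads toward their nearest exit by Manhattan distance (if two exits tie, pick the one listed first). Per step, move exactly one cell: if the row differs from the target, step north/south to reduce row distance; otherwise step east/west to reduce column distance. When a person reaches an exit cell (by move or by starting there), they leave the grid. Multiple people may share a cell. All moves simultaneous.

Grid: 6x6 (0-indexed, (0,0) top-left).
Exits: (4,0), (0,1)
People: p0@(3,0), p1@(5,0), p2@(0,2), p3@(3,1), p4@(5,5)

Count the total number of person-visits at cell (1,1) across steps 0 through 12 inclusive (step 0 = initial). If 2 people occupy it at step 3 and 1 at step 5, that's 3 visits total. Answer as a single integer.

Answer: 0

Derivation:
Step 0: p0@(3,0) p1@(5,0) p2@(0,2) p3@(3,1) p4@(5,5) -> at (1,1): 0 [-], cum=0
Step 1: p0@ESC p1@ESC p2@ESC p3@(4,1) p4@(4,5) -> at (1,1): 0 [-], cum=0
Step 2: p0@ESC p1@ESC p2@ESC p3@ESC p4@(4,4) -> at (1,1): 0 [-], cum=0
Step 3: p0@ESC p1@ESC p2@ESC p3@ESC p4@(4,3) -> at (1,1): 0 [-], cum=0
Step 4: p0@ESC p1@ESC p2@ESC p3@ESC p4@(4,2) -> at (1,1): 0 [-], cum=0
Step 5: p0@ESC p1@ESC p2@ESC p3@ESC p4@(4,1) -> at (1,1): 0 [-], cum=0
Step 6: p0@ESC p1@ESC p2@ESC p3@ESC p4@ESC -> at (1,1): 0 [-], cum=0
Total visits = 0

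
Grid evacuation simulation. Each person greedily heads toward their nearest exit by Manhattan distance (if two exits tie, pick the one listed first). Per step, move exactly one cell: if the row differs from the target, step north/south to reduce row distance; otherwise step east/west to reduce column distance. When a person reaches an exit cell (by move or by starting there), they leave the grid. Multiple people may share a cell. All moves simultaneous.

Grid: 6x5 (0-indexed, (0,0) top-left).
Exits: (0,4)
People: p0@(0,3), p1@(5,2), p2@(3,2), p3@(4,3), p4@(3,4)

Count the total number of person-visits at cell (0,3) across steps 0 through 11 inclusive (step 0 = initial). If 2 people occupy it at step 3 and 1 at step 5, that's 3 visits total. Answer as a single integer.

Step 0: p0@(0,3) p1@(5,2) p2@(3,2) p3@(4,3) p4@(3,4) -> at (0,3): 1 [p0], cum=1
Step 1: p0@ESC p1@(4,2) p2@(2,2) p3@(3,3) p4@(2,4) -> at (0,3): 0 [-], cum=1
Step 2: p0@ESC p1@(3,2) p2@(1,2) p3@(2,3) p4@(1,4) -> at (0,3): 0 [-], cum=1
Step 3: p0@ESC p1@(2,2) p2@(0,2) p3@(1,3) p4@ESC -> at (0,3): 0 [-], cum=1
Step 4: p0@ESC p1@(1,2) p2@(0,3) p3@(0,3) p4@ESC -> at (0,3): 2 [p2,p3], cum=3
Step 5: p0@ESC p1@(0,2) p2@ESC p3@ESC p4@ESC -> at (0,3): 0 [-], cum=3
Step 6: p0@ESC p1@(0,3) p2@ESC p3@ESC p4@ESC -> at (0,3): 1 [p1], cum=4
Step 7: p0@ESC p1@ESC p2@ESC p3@ESC p4@ESC -> at (0,3): 0 [-], cum=4
Total visits = 4

Answer: 4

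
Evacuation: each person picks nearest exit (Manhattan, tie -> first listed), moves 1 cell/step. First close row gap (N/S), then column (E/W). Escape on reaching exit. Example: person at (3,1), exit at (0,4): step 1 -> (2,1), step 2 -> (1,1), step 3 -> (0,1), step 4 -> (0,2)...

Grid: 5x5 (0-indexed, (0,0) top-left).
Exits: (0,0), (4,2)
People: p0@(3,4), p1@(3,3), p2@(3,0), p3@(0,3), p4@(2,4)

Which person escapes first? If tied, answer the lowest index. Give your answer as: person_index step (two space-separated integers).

Answer: 1 2

Derivation:
Step 1: p0:(3,4)->(4,4) | p1:(3,3)->(4,3) | p2:(3,0)->(2,0) | p3:(0,3)->(0,2) | p4:(2,4)->(3,4)
Step 2: p0:(4,4)->(4,3) | p1:(4,3)->(4,2)->EXIT | p2:(2,0)->(1,0) | p3:(0,2)->(0,1) | p4:(3,4)->(4,4)
Step 3: p0:(4,3)->(4,2)->EXIT | p1:escaped | p2:(1,0)->(0,0)->EXIT | p3:(0,1)->(0,0)->EXIT | p4:(4,4)->(4,3)
Step 4: p0:escaped | p1:escaped | p2:escaped | p3:escaped | p4:(4,3)->(4,2)->EXIT
Exit steps: [3, 2, 3, 3, 4]
First to escape: p1 at step 2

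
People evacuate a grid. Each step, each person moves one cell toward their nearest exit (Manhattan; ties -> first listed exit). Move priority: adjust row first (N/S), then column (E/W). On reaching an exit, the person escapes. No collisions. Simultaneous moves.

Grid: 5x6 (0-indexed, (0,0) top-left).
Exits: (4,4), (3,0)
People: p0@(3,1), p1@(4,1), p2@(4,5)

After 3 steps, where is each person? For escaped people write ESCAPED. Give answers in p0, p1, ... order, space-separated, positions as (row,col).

Step 1: p0:(3,1)->(3,0)->EXIT | p1:(4,1)->(3,1) | p2:(4,5)->(4,4)->EXIT
Step 2: p0:escaped | p1:(3,1)->(3,0)->EXIT | p2:escaped

ESCAPED ESCAPED ESCAPED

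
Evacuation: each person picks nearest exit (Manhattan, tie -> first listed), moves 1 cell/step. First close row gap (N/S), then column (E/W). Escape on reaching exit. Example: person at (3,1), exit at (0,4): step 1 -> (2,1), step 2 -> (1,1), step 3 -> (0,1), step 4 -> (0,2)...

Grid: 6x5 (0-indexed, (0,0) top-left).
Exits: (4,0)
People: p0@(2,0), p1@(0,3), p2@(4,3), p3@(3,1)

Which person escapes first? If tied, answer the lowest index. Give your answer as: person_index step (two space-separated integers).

Answer: 0 2

Derivation:
Step 1: p0:(2,0)->(3,0) | p1:(0,3)->(1,3) | p2:(4,3)->(4,2) | p3:(3,1)->(4,1)
Step 2: p0:(3,0)->(4,0)->EXIT | p1:(1,3)->(2,3) | p2:(4,2)->(4,1) | p3:(4,1)->(4,0)->EXIT
Step 3: p0:escaped | p1:(2,3)->(3,3) | p2:(4,1)->(4,0)->EXIT | p3:escaped
Step 4: p0:escaped | p1:(3,3)->(4,3) | p2:escaped | p3:escaped
Step 5: p0:escaped | p1:(4,3)->(4,2) | p2:escaped | p3:escaped
Step 6: p0:escaped | p1:(4,2)->(4,1) | p2:escaped | p3:escaped
Step 7: p0:escaped | p1:(4,1)->(4,0)->EXIT | p2:escaped | p3:escaped
Exit steps: [2, 7, 3, 2]
First to escape: p0 at step 2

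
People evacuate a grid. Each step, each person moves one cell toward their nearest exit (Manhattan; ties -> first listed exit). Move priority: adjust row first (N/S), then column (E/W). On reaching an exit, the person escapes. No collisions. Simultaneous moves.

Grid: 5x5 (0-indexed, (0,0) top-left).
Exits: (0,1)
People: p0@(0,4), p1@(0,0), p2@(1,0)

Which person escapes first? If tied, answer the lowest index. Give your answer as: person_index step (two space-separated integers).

Step 1: p0:(0,4)->(0,3) | p1:(0,0)->(0,1)->EXIT | p2:(1,0)->(0,0)
Step 2: p0:(0,3)->(0,2) | p1:escaped | p2:(0,0)->(0,1)->EXIT
Step 3: p0:(0,2)->(0,1)->EXIT | p1:escaped | p2:escaped
Exit steps: [3, 1, 2]
First to escape: p1 at step 1

Answer: 1 1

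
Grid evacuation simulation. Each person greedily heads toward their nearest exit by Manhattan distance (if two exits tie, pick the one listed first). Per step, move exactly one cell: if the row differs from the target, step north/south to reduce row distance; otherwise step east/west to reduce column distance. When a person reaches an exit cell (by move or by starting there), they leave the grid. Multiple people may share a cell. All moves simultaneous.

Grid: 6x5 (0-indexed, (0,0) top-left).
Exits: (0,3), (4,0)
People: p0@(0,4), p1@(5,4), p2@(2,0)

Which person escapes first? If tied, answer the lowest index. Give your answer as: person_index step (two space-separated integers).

Step 1: p0:(0,4)->(0,3)->EXIT | p1:(5,4)->(4,4) | p2:(2,0)->(3,0)
Step 2: p0:escaped | p1:(4,4)->(4,3) | p2:(3,0)->(4,0)->EXIT
Step 3: p0:escaped | p1:(4,3)->(4,2) | p2:escaped
Step 4: p0:escaped | p1:(4,2)->(4,1) | p2:escaped
Step 5: p0:escaped | p1:(4,1)->(4,0)->EXIT | p2:escaped
Exit steps: [1, 5, 2]
First to escape: p0 at step 1

Answer: 0 1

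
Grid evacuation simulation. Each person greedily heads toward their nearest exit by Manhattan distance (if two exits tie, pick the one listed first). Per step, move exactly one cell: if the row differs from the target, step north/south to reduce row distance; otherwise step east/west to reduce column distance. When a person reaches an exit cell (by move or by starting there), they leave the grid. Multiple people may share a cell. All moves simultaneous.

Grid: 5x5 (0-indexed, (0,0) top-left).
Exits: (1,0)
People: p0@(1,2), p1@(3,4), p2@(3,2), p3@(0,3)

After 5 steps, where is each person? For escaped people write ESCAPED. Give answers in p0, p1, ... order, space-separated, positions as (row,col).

Step 1: p0:(1,2)->(1,1) | p1:(3,4)->(2,4) | p2:(3,2)->(2,2) | p3:(0,3)->(1,3)
Step 2: p0:(1,1)->(1,0)->EXIT | p1:(2,4)->(1,4) | p2:(2,2)->(1,2) | p3:(1,3)->(1,2)
Step 3: p0:escaped | p1:(1,4)->(1,3) | p2:(1,2)->(1,1) | p3:(1,2)->(1,1)
Step 4: p0:escaped | p1:(1,3)->(1,2) | p2:(1,1)->(1,0)->EXIT | p3:(1,1)->(1,0)->EXIT
Step 5: p0:escaped | p1:(1,2)->(1,1) | p2:escaped | p3:escaped

ESCAPED (1,1) ESCAPED ESCAPED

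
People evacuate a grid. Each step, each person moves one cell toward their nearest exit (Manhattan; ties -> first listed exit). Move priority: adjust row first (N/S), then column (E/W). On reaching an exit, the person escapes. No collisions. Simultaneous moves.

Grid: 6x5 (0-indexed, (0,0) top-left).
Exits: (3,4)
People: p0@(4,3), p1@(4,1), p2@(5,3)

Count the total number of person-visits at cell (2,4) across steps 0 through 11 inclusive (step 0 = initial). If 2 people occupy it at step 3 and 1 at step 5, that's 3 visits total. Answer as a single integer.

Answer: 0

Derivation:
Step 0: p0@(4,3) p1@(4,1) p2@(5,3) -> at (2,4): 0 [-], cum=0
Step 1: p0@(3,3) p1@(3,1) p2@(4,3) -> at (2,4): 0 [-], cum=0
Step 2: p0@ESC p1@(3,2) p2@(3,3) -> at (2,4): 0 [-], cum=0
Step 3: p0@ESC p1@(3,3) p2@ESC -> at (2,4): 0 [-], cum=0
Step 4: p0@ESC p1@ESC p2@ESC -> at (2,4): 0 [-], cum=0
Total visits = 0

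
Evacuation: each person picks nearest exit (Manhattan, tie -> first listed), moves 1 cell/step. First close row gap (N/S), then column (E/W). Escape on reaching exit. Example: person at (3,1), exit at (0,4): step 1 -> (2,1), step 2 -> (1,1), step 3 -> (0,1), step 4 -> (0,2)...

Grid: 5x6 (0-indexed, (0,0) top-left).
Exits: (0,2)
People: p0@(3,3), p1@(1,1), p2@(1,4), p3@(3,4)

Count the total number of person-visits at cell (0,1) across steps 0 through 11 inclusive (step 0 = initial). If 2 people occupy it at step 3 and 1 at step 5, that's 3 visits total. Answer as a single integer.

Step 0: p0@(3,3) p1@(1,1) p2@(1,4) p3@(3,4) -> at (0,1): 0 [-], cum=0
Step 1: p0@(2,3) p1@(0,1) p2@(0,4) p3@(2,4) -> at (0,1): 1 [p1], cum=1
Step 2: p0@(1,3) p1@ESC p2@(0,3) p3@(1,4) -> at (0,1): 0 [-], cum=1
Step 3: p0@(0,3) p1@ESC p2@ESC p3@(0,4) -> at (0,1): 0 [-], cum=1
Step 4: p0@ESC p1@ESC p2@ESC p3@(0,3) -> at (0,1): 0 [-], cum=1
Step 5: p0@ESC p1@ESC p2@ESC p3@ESC -> at (0,1): 0 [-], cum=1
Total visits = 1

Answer: 1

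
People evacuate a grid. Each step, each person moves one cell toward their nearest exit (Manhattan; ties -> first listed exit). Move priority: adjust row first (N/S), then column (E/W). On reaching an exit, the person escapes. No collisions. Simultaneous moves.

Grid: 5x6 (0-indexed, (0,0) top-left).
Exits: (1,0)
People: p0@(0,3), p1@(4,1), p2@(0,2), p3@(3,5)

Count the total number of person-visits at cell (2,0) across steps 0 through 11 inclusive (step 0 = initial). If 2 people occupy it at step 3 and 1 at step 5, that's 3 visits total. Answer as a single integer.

Step 0: p0@(0,3) p1@(4,1) p2@(0,2) p3@(3,5) -> at (2,0): 0 [-], cum=0
Step 1: p0@(1,3) p1@(3,1) p2@(1,2) p3@(2,5) -> at (2,0): 0 [-], cum=0
Step 2: p0@(1,2) p1@(2,1) p2@(1,1) p3@(1,5) -> at (2,0): 0 [-], cum=0
Step 3: p0@(1,1) p1@(1,1) p2@ESC p3@(1,4) -> at (2,0): 0 [-], cum=0
Step 4: p0@ESC p1@ESC p2@ESC p3@(1,3) -> at (2,0): 0 [-], cum=0
Step 5: p0@ESC p1@ESC p2@ESC p3@(1,2) -> at (2,0): 0 [-], cum=0
Step 6: p0@ESC p1@ESC p2@ESC p3@(1,1) -> at (2,0): 0 [-], cum=0
Step 7: p0@ESC p1@ESC p2@ESC p3@ESC -> at (2,0): 0 [-], cum=0
Total visits = 0

Answer: 0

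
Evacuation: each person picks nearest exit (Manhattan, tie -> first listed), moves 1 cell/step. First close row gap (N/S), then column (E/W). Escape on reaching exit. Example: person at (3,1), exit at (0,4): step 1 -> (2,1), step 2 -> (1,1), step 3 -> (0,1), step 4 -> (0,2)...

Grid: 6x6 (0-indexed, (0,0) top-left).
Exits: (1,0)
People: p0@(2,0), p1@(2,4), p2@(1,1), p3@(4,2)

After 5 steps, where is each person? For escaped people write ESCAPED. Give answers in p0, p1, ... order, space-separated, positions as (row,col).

Step 1: p0:(2,0)->(1,0)->EXIT | p1:(2,4)->(1,4) | p2:(1,1)->(1,0)->EXIT | p3:(4,2)->(3,2)
Step 2: p0:escaped | p1:(1,4)->(1,3) | p2:escaped | p3:(3,2)->(2,2)
Step 3: p0:escaped | p1:(1,3)->(1,2) | p2:escaped | p3:(2,2)->(1,2)
Step 4: p0:escaped | p1:(1,2)->(1,1) | p2:escaped | p3:(1,2)->(1,1)
Step 5: p0:escaped | p1:(1,1)->(1,0)->EXIT | p2:escaped | p3:(1,1)->(1,0)->EXIT

ESCAPED ESCAPED ESCAPED ESCAPED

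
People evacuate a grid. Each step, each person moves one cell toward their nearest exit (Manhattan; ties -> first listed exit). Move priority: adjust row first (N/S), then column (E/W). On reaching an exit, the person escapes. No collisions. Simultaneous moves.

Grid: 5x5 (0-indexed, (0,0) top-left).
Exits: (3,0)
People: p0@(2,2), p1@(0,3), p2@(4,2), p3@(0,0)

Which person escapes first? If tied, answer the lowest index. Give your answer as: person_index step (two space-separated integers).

Step 1: p0:(2,2)->(3,2) | p1:(0,3)->(1,3) | p2:(4,2)->(3,2) | p3:(0,0)->(1,0)
Step 2: p0:(3,2)->(3,1) | p1:(1,3)->(2,3) | p2:(3,2)->(3,1) | p3:(1,0)->(2,0)
Step 3: p0:(3,1)->(3,0)->EXIT | p1:(2,3)->(3,3) | p2:(3,1)->(3,0)->EXIT | p3:(2,0)->(3,0)->EXIT
Step 4: p0:escaped | p1:(3,3)->(3,2) | p2:escaped | p3:escaped
Step 5: p0:escaped | p1:(3,2)->(3,1) | p2:escaped | p3:escaped
Step 6: p0:escaped | p1:(3,1)->(3,0)->EXIT | p2:escaped | p3:escaped
Exit steps: [3, 6, 3, 3]
First to escape: p0 at step 3

Answer: 0 3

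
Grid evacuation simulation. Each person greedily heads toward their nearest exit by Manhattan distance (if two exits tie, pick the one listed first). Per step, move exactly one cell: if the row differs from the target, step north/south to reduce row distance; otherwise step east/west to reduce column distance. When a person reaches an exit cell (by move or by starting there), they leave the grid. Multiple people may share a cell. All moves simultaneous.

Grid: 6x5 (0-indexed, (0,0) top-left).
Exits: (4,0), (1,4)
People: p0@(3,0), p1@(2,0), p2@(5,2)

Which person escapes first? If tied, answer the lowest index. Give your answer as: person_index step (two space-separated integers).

Step 1: p0:(3,0)->(4,0)->EXIT | p1:(2,0)->(3,0) | p2:(5,2)->(4,2)
Step 2: p0:escaped | p1:(3,0)->(4,0)->EXIT | p2:(4,2)->(4,1)
Step 3: p0:escaped | p1:escaped | p2:(4,1)->(4,0)->EXIT
Exit steps: [1, 2, 3]
First to escape: p0 at step 1

Answer: 0 1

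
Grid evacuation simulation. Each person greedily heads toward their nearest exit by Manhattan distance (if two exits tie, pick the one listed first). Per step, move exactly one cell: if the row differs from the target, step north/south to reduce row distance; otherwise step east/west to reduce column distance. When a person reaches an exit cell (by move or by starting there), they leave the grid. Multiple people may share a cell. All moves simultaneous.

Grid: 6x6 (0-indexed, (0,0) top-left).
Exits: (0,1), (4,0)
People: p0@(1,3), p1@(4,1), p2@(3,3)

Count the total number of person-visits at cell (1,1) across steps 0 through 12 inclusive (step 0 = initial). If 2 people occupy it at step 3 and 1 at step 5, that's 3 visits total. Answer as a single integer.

Step 0: p0@(1,3) p1@(4,1) p2@(3,3) -> at (1,1): 0 [-], cum=0
Step 1: p0@(0,3) p1@ESC p2@(4,3) -> at (1,1): 0 [-], cum=0
Step 2: p0@(0,2) p1@ESC p2@(4,2) -> at (1,1): 0 [-], cum=0
Step 3: p0@ESC p1@ESC p2@(4,1) -> at (1,1): 0 [-], cum=0
Step 4: p0@ESC p1@ESC p2@ESC -> at (1,1): 0 [-], cum=0
Total visits = 0

Answer: 0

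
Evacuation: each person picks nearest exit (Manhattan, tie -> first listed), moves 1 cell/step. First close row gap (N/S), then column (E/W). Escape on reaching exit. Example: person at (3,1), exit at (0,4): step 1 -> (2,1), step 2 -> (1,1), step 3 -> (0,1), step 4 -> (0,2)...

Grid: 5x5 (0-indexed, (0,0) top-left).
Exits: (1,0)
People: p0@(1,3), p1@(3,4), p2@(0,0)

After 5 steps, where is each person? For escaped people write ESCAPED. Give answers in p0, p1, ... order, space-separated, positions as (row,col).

Step 1: p0:(1,3)->(1,2) | p1:(3,4)->(2,4) | p2:(0,0)->(1,0)->EXIT
Step 2: p0:(1,2)->(1,1) | p1:(2,4)->(1,4) | p2:escaped
Step 3: p0:(1,1)->(1,0)->EXIT | p1:(1,4)->(1,3) | p2:escaped
Step 4: p0:escaped | p1:(1,3)->(1,2) | p2:escaped
Step 5: p0:escaped | p1:(1,2)->(1,1) | p2:escaped

ESCAPED (1,1) ESCAPED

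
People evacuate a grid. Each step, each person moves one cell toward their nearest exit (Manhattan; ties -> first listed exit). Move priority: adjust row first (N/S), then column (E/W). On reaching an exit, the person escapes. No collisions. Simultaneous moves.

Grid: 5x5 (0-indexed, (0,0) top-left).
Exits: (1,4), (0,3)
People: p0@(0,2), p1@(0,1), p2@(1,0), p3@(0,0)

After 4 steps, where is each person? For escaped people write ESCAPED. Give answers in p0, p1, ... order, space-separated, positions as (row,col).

Step 1: p0:(0,2)->(0,3)->EXIT | p1:(0,1)->(0,2) | p2:(1,0)->(1,1) | p3:(0,0)->(0,1)
Step 2: p0:escaped | p1:(0,2)->(0,3)->EXIT | p2:(1,1)->(1,2) | p3:(0,1)->(0,2)
Step 3: p0:escaped | p1:escaped | p2:(1,2)->(1,3) | p3:(0,2)->(0,3)->EXIT
Step 4: p0:escaped | p1:escaped | p2:(1,3)->(1,4)->EXIT | p3:escaped

ESCAPED ESCAPED ESCAPED ESCAPED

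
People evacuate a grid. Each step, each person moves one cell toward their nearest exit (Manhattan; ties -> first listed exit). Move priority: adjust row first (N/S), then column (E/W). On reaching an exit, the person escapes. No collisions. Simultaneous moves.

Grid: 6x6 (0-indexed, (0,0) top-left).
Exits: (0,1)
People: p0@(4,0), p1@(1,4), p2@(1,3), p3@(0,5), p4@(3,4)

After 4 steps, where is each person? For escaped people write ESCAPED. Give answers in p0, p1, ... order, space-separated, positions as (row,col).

Step 1: p0:(4,0)->(3,0) | p1:(1,4)->(0,4) | p2:(1,3)->(0,3) | p3:(0,5)->(0,4) | p4:(3,4)->(2,4)
Step 2: p0:(3,0)->(2,0) | p1:(0,4)->(0,3) | p2:(0,3)->(0,2) | p3:(0,4)->(0,3) | p4:(2,4)->(1,4)
Step 3: p0:(2,0)->(1,0) | p1:(0,3)->(0,2) | p2:(0,2)->(0,1)->EXIT | p3:(0,3)->(0,2) | p4:(1,4)->(0,4)
Step 4: p0:(1,0)->(0,0) | p1:(0,2)->(0,1)->EXIT | p2:escaped | p3:(0,2)->(0,1)->EXIT | p4:(0,4)->(0,3)

(0,0) ESCAPED ESCAPED ESCAPED (0,3)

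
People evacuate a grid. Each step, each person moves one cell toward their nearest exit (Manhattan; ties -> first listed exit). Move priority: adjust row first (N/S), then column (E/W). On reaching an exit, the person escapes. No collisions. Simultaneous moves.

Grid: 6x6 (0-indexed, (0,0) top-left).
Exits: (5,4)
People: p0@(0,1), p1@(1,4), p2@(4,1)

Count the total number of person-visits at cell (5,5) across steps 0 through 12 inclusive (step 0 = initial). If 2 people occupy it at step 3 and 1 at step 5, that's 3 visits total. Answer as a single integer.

Answer: 0

Derivation:
Step 0: p0@(0,1) p1@(1,4) p2@(4,1) -> at (5,5): 0 [-], cum=0
Step 1: p0@(1,1) p1@(2,4) p2@(5,1) -> at (5,5): 0 [-], cum=0
Step 2: p0@(2,1) p1@(3,4) p2@(5,2) -> at (5,5): 0 [-], cum=0
Step 3: p0@(3,1) p1@(4,4) p2@(5,3) -> at (5,5): 0 [-], cum=0
Step 4: p0@(4,1) p1@ESC p2@ESC -> at (5,5): 0 [-], cum=0
Step 5: p0@(5,1) p1@ESC p2@ESC -> at (5,5): 0 [-], cum=0
Step 6: p0@(5,2) p1@ESC p2@ESC -> at (5,5): 0 [-], cum=0
Step 7: p0@(5,3) p1@ESC p2@ESC -> at (5,5): 0 [-], cum=0
Step 8: p0@ESC p1@ESC p2@ESC -> at (5,5): 0 [-], cum=0
Total visits = 0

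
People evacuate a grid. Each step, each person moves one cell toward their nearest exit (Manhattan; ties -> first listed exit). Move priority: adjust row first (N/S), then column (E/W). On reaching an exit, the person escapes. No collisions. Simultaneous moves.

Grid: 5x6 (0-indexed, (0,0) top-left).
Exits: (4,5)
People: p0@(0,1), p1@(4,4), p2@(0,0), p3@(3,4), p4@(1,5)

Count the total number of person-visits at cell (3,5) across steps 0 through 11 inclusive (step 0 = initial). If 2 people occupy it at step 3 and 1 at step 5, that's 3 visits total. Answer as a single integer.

Answer: 1

Derivation:
Step 0: p0@(0,1) p1@(4,4) p2@(0,0) p3@(3,4) p4@(1,5) -> at (3,5): 0 [-], cum=0
Step 1: p0@(1,1) p1@ESC p2@(1,0) p3@(4,4) p4@(2,5) -> at (3,5): 0 [-], cum=0
Step 2: p0@(2,1) p1@ESC p2@(2,0) p3@ESC p4@(3,5) -> at (3,5): 1 [p4], cum=1
Step 3: p0@(3,1) p1@ESC p2@(3,0) p3@ESC p4@ESC -> at (3,5): 0 [-], cum=1
Step 4: p0@(4,1) p1@ESC p2@(4,0) p3@ESC p4@ESC -> at (3,5): 0 [-], cum=1
Step 5: p0@(4,2) p1@ESC p2@(4,1) p3@ESC p4@ESC -> at (3,5): 0 [-], cum=1
Step 6: p0@(4,3) p1@ESC p2@(4,2) p3@ESC p4@ESC -> at (3,5): 0 [-], cum=1
Step 7: p0@(4,4) p1@ESC p2@(4,3) p3@ESC p4@ESC -> at (3,5): 0 [-], cum=1
Step 8: p0@ESC p1@ESC p2@(4,4) p3@ESC p4@ESC -> at (3,5): 0 [-], cum=1
Step 9: p0@ESC p1@ESC p2@ESC p3@ESC p4@ESC -> at (3,5): 0 [-], cum=1
Total visits = 1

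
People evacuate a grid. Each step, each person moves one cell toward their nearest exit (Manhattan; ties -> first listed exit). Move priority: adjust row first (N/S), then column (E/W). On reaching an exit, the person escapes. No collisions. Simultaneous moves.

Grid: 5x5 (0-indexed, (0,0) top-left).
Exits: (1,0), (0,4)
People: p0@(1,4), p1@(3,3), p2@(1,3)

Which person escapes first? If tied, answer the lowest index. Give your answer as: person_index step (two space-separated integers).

Answer: 0 1

Derivation:
Step 1: p0:(1,4)->(0,4)->EXIT | p1:(3,3)->(2,3) | p2:(1,3)->(0,3)
Step 2: p0:escaped | p1:(2,3)->(1,3) | p2:(0,3)->(0,4)->EXIT
Step 3: p0:escaped | p1:(1,3)->(0,3) | p2:escaped
Step 4: p0:escaped | p1:(0,3)->(0,4)->EXIT | p2:escaped
Exit steps: [1, 4, 2]
First to escape: p0 at step 1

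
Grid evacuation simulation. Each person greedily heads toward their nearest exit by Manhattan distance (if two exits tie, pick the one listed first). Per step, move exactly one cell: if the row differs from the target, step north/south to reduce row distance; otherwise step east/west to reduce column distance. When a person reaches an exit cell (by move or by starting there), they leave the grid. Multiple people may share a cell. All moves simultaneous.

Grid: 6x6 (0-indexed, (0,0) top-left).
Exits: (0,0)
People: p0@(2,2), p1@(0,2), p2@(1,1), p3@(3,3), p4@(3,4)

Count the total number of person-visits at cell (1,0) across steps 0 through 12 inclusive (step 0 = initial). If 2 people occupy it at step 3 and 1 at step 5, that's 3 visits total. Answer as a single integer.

Step 0: p0@(2,2) p1@(0,2) p2@(1,1) p3@(3,3) p4@(3,4) -> at (1,0): 0 [-], cum=0
Step 1: p0@(1,2) p1@(0,1) p2@(0,1) p3@(2,3) p4@(2,4) -> at (1,0): 0 [-], cum=0
Step 2: p0@(0,2) p1@ESC p2@ESC p3@(1,3) p4@(1,4) -> at (1,0): 0 [-], cum=0
Step 3: p0@(0,1) p1@ESC p2@ESC p3@(0,3) p4@(0,4) -> at (1,0): 0 [-], cum=0
Step 4: p0@ESC p1@ESC p2@ESC p3@(0,2) p4@(0,3) -> at (1,0): 0 [-], cum=0
Step 5: p0@ESC p1@ESC p2@ESC p3@(0,1) p4@(0,2) -> at (1,0): 0 [-], cum=0
Step 6: p0@ESC p1@ESC p2@ESC p3@ESC p4@(0,1) -> at (1,0): 0 [-], cum=0
Step 7: p0@ESC p1@ESC p2@ESC p3@ESC p4@ESC -> at (1,0): 0 [-], cum=0
Total visits = 0

Answer: 0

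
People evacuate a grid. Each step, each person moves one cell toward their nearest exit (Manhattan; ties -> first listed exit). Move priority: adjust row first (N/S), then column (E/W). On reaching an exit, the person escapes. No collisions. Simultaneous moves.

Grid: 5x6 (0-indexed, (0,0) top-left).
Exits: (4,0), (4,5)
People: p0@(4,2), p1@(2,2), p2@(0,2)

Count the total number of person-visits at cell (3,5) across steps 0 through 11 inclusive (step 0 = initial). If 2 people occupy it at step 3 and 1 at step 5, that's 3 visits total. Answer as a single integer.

Step 0: p0@(4,2) p1@(2,2) p2@(0,2) -> at (3,5): 0 [-], cum=0
Step 1: p0@(4,1) p1@(3,2) p2@(1,2) -> at (3,5): 0 [-], cum=0
Step 2: p0@ESC p1@(4,2) p2@(2,2) -> at (3,5): 0 [-], cum=0
Step 3: p0@ESC p1@(4,1) p2@(3,2) -> at (3,5): 0 [-], cum=0
Step 4: p0@ESC p1@ESC p2@(4,2) -> at (3,5): 0 [-], cum=0
Step 5: p0@ESC p1@ESC p2@(4,1) -> at (3,5): 0 [-], cum=0
Step 6: p0@ESC p1@ESC p2@ESC -> at (3,5): 0 [-], cum=0
Total visits = 0

Answer: 0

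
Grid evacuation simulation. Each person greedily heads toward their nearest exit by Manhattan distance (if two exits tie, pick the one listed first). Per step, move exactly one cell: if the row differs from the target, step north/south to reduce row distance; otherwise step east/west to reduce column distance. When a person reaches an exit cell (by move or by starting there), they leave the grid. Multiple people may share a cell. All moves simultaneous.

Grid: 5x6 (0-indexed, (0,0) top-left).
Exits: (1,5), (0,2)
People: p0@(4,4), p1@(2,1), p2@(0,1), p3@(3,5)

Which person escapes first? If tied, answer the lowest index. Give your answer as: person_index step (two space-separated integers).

Step 1: p0:(4,4)->(3,4) | p1:(2,1)->(1,1) | p2:(0,1)->(0,2)->EXIT | p3:(3,5)->(2,5)
Step 2: p0:(3,4)->(2,4) | p1:(1,1)->(0,1) | p2:escaped | p3:(2,5)->(1,5)->EXIT
Step 3: p0:(2,4)->(1,4) | p1:(0,1)->(0,2)->EXIT | p2:escaped | p3:escaped
Step 4: p0:(1,4)->(1,5)->EXIT | p1:escaped | p2:escaped | p3:escaped
Exit steps: [4, 3, 1, 2]
First to escape: p2 at step 1

Answer: 2 1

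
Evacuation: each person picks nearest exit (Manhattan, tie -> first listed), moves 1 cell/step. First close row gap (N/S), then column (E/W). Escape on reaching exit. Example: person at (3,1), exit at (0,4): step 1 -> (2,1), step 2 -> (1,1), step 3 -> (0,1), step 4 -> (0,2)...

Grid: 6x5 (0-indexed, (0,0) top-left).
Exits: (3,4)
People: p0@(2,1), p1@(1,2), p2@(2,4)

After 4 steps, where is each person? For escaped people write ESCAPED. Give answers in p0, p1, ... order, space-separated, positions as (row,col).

Step 1: p0:(2,1)->(3,1) | p1:(1,2)->(2,2) | p2:(2,4)->(3,4)->EXIT
Step 2: p0:(3,1)->(3,2) | p1:(2,2)->(3,2) | p2:escaped
Step 3: p0:(3,2)->(3,3) | p1:(3,2)->(3,3) | p2:escaped
Step 4: p0:(3,3)->(3,4)->EXIT | p1:(3,3)->(3,4)->EXIT | p2:escaped

ESCAPED ESCAPED ESCAPED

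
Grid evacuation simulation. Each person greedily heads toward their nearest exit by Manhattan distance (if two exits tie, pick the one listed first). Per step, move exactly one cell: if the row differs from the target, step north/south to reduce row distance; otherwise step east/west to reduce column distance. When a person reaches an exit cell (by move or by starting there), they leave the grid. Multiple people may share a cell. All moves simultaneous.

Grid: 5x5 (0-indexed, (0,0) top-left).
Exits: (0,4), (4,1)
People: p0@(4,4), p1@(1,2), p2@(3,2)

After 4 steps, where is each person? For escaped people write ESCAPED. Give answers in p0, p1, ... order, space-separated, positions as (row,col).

Step 1: p0:(4,4)->(4,3) | p1:(1,2)->(0,2) | p2:(3,2)->(4,2)
Step 2: p0:(4,3)->(4,2) | p1:(0,2)->(0,3) | p2:(4,2)->(4,1)->EXIT
Step 3: p0:(4,2)->(4,1)->EXIT | p1:(0,3)->(0,4)->EXIT | p2:escaped

ESCAPED ESCAPED ESCAPED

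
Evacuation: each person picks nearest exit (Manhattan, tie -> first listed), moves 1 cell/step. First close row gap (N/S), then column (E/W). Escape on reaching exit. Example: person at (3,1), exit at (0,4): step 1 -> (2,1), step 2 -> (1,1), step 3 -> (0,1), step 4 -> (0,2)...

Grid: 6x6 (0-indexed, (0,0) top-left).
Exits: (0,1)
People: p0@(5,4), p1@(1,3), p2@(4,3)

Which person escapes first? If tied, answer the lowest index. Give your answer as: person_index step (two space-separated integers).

Step 1: p0:(5,4)->(4,4) | p1:(1,3)->(0,3) | p2:(4,3)->(3,3)
Step 2: p0:(4,4)->(3,4) | p1:(0,3)->(0,2) | p2:(3,3)->(2,3)
Step 3: p0:(3,4)->(2,4) | p1:(0,2)->(0,1)->EXIT | p2:(2,3)->(1,3)
Step 4: p0:(2,4)->(1,4) | p1:escaped | p2:(1,3)->(0,3)
Step 5: p0:(1,4)->(0,4) | p1:escaped | p2:(0,3)->(0,2)
Step 6: p0:(0,4)->(0,3) | p1:escaped | p2:(0,2)->(0,1)->EXIT
Step 7: p0:(0,3)->(0,2) | p1:escaped | p2:escaped
Step 8: p0:(0,2)->(0,1)->EXIT | p1:escaped | p2:escaped
Exit steps: [8, 3, 6]
First to escape: p1 at step 3

Answer: 1 3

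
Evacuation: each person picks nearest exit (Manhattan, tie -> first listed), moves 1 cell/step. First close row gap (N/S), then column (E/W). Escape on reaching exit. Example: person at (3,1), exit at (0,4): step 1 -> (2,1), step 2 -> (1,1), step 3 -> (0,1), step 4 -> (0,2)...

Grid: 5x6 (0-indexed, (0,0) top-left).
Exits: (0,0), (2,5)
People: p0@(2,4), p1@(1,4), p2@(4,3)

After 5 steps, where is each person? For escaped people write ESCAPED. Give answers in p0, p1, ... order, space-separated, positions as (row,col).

Step 1: p0:(2,4)->(2,5)->EXIT | p1:(1,4)->(2,4) | p2:(4,3)->(3,3)
Step 2: p0:escaped | p1:(2,4)->(2,5)->EXIT | p2:(3,3)->(2,3)
Step 3: p0:escaped | p1:escaped | p2:(2,3)->(2,4)
Step 4: p0:escaped | p1:escaped | p2:(2,4)->(2,5)->EXIT

ESCAPED ESCAPED ESCAPED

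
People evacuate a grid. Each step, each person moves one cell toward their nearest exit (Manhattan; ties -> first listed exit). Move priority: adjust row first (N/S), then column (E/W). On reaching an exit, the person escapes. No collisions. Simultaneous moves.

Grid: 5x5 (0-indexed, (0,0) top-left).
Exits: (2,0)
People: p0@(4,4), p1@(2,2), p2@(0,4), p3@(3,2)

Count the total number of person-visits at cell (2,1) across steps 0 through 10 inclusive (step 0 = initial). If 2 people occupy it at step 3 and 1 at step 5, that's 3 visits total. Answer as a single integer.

Answer: 4

Derivation:
Step 0: p0@(4,4) p1@(2,2) p2@(0,4) p3@(3,2) -> at (2,1): 0 [-], cum=0
Step 1: p0@(3,4) p1@(2,1) p2@(1,4) p3@(2,2) -> at (2,1): 1 [p1], cum=1
Step 2: p0@(2,4) p1@ESC p2@(2,4) p3@(2,1) -> at (2,1): 1 [p3], cum=2
Step 3: p0@(2,3) p1@ESC p2@(2,3) p3@ESC -> at (2,1): 0 [-], cum=2
Step 4: p0@(2,2) p1@ESC p2@(2,2) p3@ESC -> at (2,1): 0 [-], cum=2
Step 5: p0@(2,1) p1@ESC p2@(2,1) p3@ESC -> at (2,1): 2 [p0,p2], cum=4
Step 6: p0@ESC p1@ESC p2@ESC p3@ESC -> at (2,1): 0 [-], cum=4
Total visits = 4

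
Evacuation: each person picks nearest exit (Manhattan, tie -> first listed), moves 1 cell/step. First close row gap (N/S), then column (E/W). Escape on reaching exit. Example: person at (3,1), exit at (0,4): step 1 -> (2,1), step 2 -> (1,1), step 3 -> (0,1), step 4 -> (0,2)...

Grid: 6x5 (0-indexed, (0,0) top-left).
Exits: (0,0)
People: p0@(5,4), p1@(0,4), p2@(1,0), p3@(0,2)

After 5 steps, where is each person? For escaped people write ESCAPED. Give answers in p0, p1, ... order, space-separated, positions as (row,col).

Step 1: p0:(5,4)->(4,4) | p1:(0,4)->(0,3) | p2:(1,0)->(0,0)->EXIT | p3:(0,2)->(0,1)
Step 2: p0:(4,4)->(3,4) | p1:(0,3)->(0,2) | p2:escaped | p3:(0,1)->(0,0)->EXIT
Step 3: p0:(3,4)->(2,4) | p1:(0,2)->(0,1) | p2:escaped | p3:escaped
Step 4: p0:(2,4)->(1,4) | p1:(0,1)->(0,0)->EXIT | p2:escaped | p3:escaped
Step 5: p0:(1,4)->(0,4) | p1:escaped | p2:escaped | p3:escaped

(0,4) ESCAPED ESCAPED ESCAPED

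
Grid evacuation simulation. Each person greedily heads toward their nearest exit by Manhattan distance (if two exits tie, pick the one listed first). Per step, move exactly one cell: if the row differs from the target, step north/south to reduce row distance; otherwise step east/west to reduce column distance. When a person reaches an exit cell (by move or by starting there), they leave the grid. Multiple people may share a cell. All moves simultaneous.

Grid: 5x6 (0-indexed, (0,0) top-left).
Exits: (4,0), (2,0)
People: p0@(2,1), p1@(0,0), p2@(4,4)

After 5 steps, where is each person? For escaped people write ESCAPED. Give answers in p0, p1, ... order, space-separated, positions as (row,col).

Step 1: p0:(2,1)->(2,0)->EXIT | p1:(0,0)->(1,0) | p2:(4,4)->(4,3)
Step 2: p0:escaped | p1:(1,0)->(2,0)->EXIT | p2:(4,3)->(4,2)
Step 3: p0:escaped | p1:escaped | p2:(4,2)->(4,1)
Step 4: p0:escaped | p1:escaped | p2:(4,1)->(4,0)->EXIT

ESCAPED ESCAPED ESCAPED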